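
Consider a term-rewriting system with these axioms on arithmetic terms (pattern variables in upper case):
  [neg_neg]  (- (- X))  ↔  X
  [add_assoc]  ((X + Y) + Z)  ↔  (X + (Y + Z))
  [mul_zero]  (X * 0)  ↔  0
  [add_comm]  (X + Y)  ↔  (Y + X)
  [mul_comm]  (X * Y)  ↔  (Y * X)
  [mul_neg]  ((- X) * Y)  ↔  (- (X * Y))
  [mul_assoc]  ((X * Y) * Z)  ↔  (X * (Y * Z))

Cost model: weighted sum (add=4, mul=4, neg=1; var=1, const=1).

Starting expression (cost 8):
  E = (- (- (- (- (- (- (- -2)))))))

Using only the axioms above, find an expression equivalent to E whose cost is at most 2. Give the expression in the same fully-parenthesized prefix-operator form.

(- -2)   [cost 2]

1. [neg_neg →] (- (- -2))  →  -2;  E = (- (- (- (- (- -2)))))
2. [neg_neg →] (- (- -2))  →  -2;  E = (- (- (- -2)))
3. [neg_neg →] (- (- (- -2)))  →  (- -2);  cost 2 ≤ 2, done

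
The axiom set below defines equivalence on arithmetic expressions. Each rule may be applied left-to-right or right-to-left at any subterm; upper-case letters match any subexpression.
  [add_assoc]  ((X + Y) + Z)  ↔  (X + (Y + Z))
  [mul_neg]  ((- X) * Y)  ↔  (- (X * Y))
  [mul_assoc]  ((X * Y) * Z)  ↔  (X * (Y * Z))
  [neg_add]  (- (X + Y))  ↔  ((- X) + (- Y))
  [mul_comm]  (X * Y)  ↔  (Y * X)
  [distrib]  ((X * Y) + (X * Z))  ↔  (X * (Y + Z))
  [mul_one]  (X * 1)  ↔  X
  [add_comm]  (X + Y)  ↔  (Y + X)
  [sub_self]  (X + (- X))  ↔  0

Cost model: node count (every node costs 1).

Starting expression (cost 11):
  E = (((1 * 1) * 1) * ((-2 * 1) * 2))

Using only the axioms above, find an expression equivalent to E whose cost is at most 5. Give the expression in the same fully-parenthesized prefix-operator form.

(1 * (-2 * 2))   [cost 5]

(1) (-2 * 1)  =[mul_one →]=  -2    ⊢ (((1 * 1) * 1) * (-2 * 2))
(2) (1 * 1)  =[mul_one →]=  1    ⊢ ((1 * 1) * (-2 * 2))
(3) (1 * 1)  =[mul_one →]=  1    ⊢ cost 5, within 5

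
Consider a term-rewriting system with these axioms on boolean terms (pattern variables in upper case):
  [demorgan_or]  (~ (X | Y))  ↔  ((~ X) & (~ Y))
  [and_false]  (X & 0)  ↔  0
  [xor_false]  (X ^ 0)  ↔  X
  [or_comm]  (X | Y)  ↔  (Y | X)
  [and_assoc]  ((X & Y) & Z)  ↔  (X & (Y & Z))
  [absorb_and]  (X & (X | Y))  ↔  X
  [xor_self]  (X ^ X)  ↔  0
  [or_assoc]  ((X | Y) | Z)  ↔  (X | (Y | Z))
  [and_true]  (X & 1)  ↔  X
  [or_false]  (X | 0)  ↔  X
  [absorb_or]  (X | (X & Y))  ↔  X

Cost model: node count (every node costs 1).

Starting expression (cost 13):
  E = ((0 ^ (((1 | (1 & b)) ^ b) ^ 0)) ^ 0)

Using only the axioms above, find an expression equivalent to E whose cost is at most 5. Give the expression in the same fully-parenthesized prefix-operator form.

(0 ^ (1 ^ b))   [cost 5]

(1) (1 | (1 & b))  =[absorb_or →]=  1    ⊢ ((0 ^ ((1 ^ b) ^ 0)) ^ 0)
(2) ((0 ^ ((1 ^ b) ^ 0)) ^ 0)  =[xor_false →]=  (0 ^ ((1 ^ b) ^ 0))
(3) ((1 ^ b) ^ 0)  =[xor_false →]=  (1 ^ b)    ⊢ cost 5, within 5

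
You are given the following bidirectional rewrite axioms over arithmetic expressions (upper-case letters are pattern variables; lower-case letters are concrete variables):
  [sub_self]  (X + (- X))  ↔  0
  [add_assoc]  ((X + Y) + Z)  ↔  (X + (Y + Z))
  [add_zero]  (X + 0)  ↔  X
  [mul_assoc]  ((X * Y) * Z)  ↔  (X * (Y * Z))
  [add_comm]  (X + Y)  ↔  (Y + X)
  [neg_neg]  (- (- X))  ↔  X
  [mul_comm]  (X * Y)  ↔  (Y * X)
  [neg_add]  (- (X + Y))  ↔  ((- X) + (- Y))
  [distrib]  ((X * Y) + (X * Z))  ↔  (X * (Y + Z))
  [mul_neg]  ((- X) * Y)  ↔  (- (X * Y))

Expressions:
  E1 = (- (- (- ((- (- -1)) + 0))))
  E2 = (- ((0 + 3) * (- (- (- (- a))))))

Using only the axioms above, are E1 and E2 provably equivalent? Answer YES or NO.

All listed rules preserve value, hence provable equivalence implies equal values everywhere; look for a separating assignment.
a=0 gives E1 ↦ 1, E2 ↦ 0; values differ ⇒ not provably equivalent.

NO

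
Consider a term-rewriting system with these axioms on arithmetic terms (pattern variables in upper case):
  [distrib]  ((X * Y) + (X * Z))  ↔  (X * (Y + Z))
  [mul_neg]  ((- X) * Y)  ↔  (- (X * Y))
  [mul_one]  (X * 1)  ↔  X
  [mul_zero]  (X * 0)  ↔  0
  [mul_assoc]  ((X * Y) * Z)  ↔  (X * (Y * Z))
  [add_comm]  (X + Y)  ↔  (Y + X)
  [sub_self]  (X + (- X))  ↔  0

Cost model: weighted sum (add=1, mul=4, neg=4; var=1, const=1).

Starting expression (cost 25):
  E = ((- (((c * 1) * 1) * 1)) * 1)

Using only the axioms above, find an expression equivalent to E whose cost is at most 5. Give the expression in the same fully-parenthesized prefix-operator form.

step 1: mul_one (→) rewrites (c * 1) into c, now ((- ((c * 1) * 1)) * 1)
step 2: mul_neg (→) rewrites ((- ((c * 1) * 1)) * 1) into (- (((c * 1) * 1) * 1))
step 3: mul_one (→) rewrites ((c * 1) * 1) into (c * 1), now (- ((c * 1) * 1))
step 4: mul_one (→) rewrites (c * 1) into c, now (- (c * 1))
step 5: mul_one (→) rewrites (c * 1) into c, reaching cost 5 (bound 5)

(- c)   [cost 5]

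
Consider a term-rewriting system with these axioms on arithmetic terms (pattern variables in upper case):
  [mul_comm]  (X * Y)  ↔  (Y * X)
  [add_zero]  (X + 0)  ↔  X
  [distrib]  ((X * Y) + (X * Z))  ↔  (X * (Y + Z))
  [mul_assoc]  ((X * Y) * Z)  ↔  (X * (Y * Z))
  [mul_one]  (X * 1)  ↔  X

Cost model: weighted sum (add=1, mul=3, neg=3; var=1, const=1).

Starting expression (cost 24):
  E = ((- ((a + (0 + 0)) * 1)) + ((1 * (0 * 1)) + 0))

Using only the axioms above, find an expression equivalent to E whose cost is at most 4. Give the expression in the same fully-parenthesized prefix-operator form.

(1) (0 + 0)  =[add_zero →]=  0    ⊢ ((- ((a + 0) * 1)) + ((1 * (0 * 1)) + 0))
(2) (1 * (0 * 1))  =[mul_comm →]=  ((0 * 1) * 1)    ⊢ ((- ((a + 0) * 1)) + (((0 * 1) * 1) + 0))
(3) (0 * 1)  =[mul_one →]=  0    ⊢ ((- ((a + 0) * 1)) + ((0 * 1) + 0))
(4) ((a + 0) * 1)  =[mul_one →]=  (a + 0)    ⊢ ((- (a + 0)) + ((0 * 1) + 0))
(5) (0 * 1)  =[mul_one →]=  0    ⊢ ((- (a + 0)) + (0 + 0))
(6) (a + 0)  =[add_zero →]=  a    ⊢ ((- a) + (0 + 0))
(7) (0 + 0)  =[add_zero →]=  0    ⊢ ((- a) + 0)
(8) ((- a) + 0)  =[add_zero →]=  (- a)    ⊢ cost 4, within 4

(- a)   [cost 4]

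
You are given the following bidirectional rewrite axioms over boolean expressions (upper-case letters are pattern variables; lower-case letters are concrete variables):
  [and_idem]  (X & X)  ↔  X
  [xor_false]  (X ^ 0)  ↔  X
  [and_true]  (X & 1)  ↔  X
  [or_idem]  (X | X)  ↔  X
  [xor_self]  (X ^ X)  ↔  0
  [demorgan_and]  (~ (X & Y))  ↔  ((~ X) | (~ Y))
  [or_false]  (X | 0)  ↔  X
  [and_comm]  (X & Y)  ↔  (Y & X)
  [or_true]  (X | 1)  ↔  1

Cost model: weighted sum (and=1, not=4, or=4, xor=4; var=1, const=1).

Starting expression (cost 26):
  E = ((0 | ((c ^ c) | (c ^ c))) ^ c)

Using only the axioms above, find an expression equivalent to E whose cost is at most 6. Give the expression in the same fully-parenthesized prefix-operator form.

(0 ^ c)   [cost 6]

(1) ((c ^ c) | (c ^ c))  =[or_idem →]=  (c ^ c)    ⊢ ((0 | (c ^ c)) ^ c)
(2) (c ^ c)  =[xor_self →]=  0    ⊢ ((0 | 0) ^ c)
(3) (0 | 0)  =[or_false →]=  0    ⊢ cost 6, within 6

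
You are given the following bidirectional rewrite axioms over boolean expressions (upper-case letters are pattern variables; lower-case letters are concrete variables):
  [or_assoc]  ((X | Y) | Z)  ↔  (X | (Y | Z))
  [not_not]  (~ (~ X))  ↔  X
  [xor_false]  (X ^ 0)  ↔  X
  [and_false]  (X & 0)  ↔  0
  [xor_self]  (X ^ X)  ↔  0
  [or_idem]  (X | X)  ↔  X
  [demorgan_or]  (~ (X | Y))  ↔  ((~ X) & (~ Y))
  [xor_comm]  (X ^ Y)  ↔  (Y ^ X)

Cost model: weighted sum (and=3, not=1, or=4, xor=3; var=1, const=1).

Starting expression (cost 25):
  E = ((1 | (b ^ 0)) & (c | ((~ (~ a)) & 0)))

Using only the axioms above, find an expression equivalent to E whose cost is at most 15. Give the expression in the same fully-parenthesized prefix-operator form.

((1 | b) & (c | 0))   [cost 15]

1. [not_not →] (~ (~ a))  →  a;  E = ((1 | (b ^ 0)) & (c | (a & 0)))
2. [xor_false →] (b ^ 0)  →  b;  E = ((1 | b) & (c | (a & 0)))
3. [and_false →] (a & 0)  →  0;  cost 15 ≤ 15, done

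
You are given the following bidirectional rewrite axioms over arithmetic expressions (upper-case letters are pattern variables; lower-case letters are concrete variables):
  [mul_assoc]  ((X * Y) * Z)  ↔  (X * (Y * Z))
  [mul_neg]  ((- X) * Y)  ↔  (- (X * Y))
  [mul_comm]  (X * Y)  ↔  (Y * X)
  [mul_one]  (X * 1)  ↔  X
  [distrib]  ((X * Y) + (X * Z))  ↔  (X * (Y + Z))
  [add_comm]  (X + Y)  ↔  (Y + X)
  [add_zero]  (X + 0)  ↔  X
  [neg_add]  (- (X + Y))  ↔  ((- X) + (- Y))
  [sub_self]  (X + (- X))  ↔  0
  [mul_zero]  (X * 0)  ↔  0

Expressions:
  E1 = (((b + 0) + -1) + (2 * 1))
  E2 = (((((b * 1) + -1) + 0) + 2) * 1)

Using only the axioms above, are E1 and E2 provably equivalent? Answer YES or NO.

YES

(1) (b + 0)  =[add_zero →]=  b    ⊢ ((b + -1) + (2 * 1))
(2) (2 * 1)  =[mul_one →]=  2    ⊢ ((b + -1) + 2)
(3) (b + -1)  =[add_zero ←]=  ((b + -1) + 0)    ⊢ (((b + -1) + 0) + 2)
(4) (((b + -1) + 0) + 2)  =[mul_one ←]=  ((((b + -1) + 0) + 2) * 1)
(5) b  =[mul_one ←]=  (b * 1)    ⊢ E2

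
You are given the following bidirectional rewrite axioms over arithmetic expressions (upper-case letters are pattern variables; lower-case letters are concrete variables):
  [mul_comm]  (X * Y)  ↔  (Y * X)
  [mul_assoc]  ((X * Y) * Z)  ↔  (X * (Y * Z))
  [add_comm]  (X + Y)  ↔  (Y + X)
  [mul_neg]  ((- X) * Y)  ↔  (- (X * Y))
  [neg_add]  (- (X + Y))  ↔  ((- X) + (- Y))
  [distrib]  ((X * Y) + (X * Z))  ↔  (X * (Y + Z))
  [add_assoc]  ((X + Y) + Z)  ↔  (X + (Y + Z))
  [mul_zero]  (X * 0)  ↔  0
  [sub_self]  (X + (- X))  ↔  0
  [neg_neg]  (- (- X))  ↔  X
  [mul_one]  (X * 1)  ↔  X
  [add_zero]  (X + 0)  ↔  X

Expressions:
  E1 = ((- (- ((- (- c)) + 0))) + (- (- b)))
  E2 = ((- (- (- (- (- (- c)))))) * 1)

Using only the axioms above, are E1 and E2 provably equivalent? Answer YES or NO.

All listed rules preserve value, hence provable equivalence implies equal values everywhere; look for a separating assignment.
b=1, c=0 gives E1 ↦ 1, E2 ↦ 0; values differ ⇒ not provably equivalent.

NO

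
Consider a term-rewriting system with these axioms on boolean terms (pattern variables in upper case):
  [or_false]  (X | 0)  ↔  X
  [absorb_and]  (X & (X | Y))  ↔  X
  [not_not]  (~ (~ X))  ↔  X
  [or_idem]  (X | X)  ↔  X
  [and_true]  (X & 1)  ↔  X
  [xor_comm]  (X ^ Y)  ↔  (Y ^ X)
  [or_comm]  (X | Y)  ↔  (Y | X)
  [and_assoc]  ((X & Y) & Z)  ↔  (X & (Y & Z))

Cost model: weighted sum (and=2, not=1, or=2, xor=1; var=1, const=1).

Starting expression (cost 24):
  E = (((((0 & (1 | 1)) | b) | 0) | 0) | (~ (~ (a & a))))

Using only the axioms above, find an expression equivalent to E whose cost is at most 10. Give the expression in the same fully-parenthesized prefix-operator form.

step 1: or_idem (→) rewrites (1 | 1) into 1, now (((((0 & 1) | b) | 0) | 0) | (~ (~ (a & a))))
step 2: or_false (→) rewrites (((0 & 1) | b) | 0) into ((0 & 1) | b), now ((((0 & 1) | b) | 0) | (~ (~ (a & a))))
step 3: not_not (→) rewrites (~ (~ (a & a))) into (a & a), now ((((0 & 1) | b) | 0) | (a & a))
step 4: or_false (→) rewrites (((0 & 1) | b) | 0) into ((0 & 1) | b), now (((0 & 1) | b) | (a & a))
step 5: and_true (→) rewrites (0 & 1) into 0, reaching cost 10 (bound 10)

((0 | b) | (a & a))   [cost 10]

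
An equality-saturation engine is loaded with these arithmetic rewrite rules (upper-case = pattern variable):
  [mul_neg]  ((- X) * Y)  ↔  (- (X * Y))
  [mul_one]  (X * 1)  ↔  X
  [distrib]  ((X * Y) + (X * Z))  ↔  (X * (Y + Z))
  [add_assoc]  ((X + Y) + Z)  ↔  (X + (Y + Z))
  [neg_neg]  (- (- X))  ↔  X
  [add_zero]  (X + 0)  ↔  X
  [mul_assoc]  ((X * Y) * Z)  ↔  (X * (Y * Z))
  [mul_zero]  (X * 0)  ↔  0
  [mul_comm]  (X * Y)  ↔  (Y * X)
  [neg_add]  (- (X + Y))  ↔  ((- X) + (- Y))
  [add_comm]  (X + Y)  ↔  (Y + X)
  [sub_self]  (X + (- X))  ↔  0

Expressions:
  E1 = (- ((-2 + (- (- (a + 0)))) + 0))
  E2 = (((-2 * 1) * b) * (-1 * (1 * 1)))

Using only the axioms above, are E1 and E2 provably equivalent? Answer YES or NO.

NO

All listed rules preserve value, hence provable equivalence implies equal values everywhere; look for a separating assignment.
a=0, b=0 gives E1 ↦ 2, E2 ↦ 0; values differ ⇒ not provably equivalent.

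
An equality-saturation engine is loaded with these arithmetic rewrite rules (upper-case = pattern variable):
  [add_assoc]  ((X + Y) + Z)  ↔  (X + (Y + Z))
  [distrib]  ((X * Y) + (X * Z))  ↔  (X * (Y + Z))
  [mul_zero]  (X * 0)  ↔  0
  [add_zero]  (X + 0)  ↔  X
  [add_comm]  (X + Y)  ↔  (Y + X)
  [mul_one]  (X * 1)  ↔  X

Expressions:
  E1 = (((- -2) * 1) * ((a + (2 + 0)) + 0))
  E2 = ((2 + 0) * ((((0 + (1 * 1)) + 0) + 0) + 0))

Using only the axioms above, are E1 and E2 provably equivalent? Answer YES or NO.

The axioms are sound identities: if E1 ↔* E2 then E1 and E2 evaluate identically under any assignment.
Under a=0: E1 evaluates to 4, E2 to 2. Distinct ⇒ no rewrite sequence connects them.

NO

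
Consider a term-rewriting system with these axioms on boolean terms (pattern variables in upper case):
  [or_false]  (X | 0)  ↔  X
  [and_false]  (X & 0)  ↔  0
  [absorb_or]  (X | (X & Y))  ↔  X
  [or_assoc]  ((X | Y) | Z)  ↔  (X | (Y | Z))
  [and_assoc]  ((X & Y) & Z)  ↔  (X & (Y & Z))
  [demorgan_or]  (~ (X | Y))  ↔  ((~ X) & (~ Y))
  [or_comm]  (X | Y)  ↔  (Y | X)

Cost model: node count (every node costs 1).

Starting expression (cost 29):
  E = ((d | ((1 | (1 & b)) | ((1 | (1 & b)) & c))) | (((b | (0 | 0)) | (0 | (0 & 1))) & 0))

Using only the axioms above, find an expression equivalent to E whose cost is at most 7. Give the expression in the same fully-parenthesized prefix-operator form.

step 1: absorb_or (→) rewrites ((1 | (1 & b)) | ((1 | (1 & b)) & c)) into (1 | (1 & b)), now ((d | (1 | (1 & b))) | (((b | (0 | 0)) | (0 | (0 & 1))) & 0))
step 2: absorb_or (→) rewrites (0 | (0 & 1)) into 0, now ((d | (1 | (1 & b))) | (((b | (0 | 0)) | 0) & 0))
step 3: or_false (→) rewrites (0 | 0) into 0, now ((d | (1 | (1 & b))) | (((b | 0) | 0) & 0))
step 4: or_false (→) rewrites (b | 0) into b, now ((d | (1 | (1 & b))) | ((b | 0) & 0))
step 5: or_false (→) rewrites (b | 0) into b, now ((d | (1 | (1 & b))) | (b & 0))
step 6: absorb_or (→) rewrites (1 | (1 & b)) into 1, reaching cost 7 (bound 7)

((d | 1) | (b & 0))   [cost 7]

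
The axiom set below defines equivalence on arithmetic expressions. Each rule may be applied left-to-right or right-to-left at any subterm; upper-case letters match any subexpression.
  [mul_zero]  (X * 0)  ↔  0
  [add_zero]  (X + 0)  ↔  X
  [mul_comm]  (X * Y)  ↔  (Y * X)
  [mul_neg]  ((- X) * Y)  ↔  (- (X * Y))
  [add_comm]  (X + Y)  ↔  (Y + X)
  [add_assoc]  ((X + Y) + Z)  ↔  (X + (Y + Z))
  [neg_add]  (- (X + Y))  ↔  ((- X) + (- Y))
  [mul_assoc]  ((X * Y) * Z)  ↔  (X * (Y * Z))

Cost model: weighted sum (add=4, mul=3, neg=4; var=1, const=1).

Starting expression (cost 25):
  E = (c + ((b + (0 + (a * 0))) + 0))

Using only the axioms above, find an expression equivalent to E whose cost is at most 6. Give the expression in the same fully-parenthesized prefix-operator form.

step 1: add_zero (→) rewrites ((b + (0 + (a * 0))) + 0) into (b + (0 + (a * 0))), now (c + (b + (0 + (a * 0))))
step 2: mul_zero (→) rewrites (a * 0) into 0, now (c + (b + (0 + 0)))
step 3: add_zero (→) rewrites (0 + 0) into 0, now (c + (b + 0))
step 4: add_zero (→) rewrites (b + 0) into b, reaching cost 6 (bound 6)

(c + b)   [cost 6]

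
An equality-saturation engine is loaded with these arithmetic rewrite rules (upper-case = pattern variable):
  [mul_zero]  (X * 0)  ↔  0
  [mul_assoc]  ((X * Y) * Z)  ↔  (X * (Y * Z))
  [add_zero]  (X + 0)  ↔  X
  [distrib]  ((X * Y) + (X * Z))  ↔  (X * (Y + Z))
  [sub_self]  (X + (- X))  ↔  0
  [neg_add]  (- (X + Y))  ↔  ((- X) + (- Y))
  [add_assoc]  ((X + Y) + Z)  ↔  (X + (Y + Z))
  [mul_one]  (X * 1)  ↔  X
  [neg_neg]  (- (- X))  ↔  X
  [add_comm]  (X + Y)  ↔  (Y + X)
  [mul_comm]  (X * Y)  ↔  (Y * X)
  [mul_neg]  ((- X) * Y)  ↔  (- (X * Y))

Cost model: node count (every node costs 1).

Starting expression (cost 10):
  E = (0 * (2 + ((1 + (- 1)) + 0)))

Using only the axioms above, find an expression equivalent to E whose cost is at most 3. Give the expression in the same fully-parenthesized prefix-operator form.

1. [sub_self →] (1 + (- 1))  →  0;  E = (0 * (2 + (0 + 0)))
2. [add_zero →] (0 + 0)  →  0;  E = (0 * (2 + 0))
3. [add_zero →] (2 + 0)  →  2;  cost 3 ≤ 3, done

(0 * 2)   [cost 3]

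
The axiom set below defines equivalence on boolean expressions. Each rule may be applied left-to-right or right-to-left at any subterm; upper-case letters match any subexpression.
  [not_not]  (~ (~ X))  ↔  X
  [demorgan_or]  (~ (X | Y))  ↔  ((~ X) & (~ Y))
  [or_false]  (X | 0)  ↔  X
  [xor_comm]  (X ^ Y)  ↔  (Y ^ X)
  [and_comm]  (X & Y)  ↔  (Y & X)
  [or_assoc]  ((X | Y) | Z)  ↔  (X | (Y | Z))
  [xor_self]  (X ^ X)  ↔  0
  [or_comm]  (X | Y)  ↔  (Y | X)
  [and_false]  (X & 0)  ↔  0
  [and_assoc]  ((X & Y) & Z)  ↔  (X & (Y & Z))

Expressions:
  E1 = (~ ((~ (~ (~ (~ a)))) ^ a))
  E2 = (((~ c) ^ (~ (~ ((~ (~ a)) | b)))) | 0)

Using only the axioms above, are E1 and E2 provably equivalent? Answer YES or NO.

NO

Every axiom is a valid identity, so a rewrite proof would force E1 and E2 to agree under every assignment.
At a=0, b=0, c=1: E1 = 1 but E2 = 0; they differ, so no derivation exists.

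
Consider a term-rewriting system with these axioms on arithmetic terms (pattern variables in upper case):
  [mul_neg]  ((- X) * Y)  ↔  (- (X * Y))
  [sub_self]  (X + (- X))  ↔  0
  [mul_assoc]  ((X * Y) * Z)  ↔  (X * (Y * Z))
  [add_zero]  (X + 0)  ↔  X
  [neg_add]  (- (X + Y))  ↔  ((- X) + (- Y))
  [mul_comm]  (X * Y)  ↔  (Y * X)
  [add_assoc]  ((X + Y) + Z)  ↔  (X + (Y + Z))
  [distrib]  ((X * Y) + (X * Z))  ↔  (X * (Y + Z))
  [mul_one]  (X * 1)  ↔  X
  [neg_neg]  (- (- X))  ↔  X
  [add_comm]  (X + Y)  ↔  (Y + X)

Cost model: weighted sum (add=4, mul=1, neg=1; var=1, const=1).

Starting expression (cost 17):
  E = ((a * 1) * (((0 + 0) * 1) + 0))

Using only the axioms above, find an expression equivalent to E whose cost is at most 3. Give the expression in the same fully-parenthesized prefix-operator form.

(a * 0)   [cost 3]

step 1: mul_one (→) rewrites ((0 + 0) * 1) into (0 + 0), now ((a * 1) * ((0 + 0) + 0))
step 2: add_zero (→) rewrites (0 + 0) into 0, now ((a * 1) * (0 + 0))
step 3: add_zero (→) rewrites (0 + 0) into 0, now ((a * 1) * 0)
step 4: mul_one (→) rewrites (a * 1) into a, reaching cost 3 (bound 3)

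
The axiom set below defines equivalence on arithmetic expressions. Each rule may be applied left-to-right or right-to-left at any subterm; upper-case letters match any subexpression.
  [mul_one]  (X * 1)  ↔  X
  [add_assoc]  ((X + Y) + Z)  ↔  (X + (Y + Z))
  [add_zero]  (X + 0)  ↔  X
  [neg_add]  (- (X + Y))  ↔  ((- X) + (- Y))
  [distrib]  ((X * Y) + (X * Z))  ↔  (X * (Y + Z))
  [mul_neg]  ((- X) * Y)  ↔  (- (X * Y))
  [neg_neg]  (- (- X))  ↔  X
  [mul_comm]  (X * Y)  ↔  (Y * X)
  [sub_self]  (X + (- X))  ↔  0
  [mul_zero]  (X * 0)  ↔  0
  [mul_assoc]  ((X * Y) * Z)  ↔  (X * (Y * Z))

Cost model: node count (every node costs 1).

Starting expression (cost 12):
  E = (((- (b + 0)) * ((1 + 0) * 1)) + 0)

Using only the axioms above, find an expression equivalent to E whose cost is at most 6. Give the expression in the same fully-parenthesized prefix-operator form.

(1) (1 + 0)  =[add_zero →]=  1    ⊢ (((- (b + 0)) * (1 * 1)) + 0)
(2) (b + 0)  =[add_zero →]=  b    ⊢ (((- b) * (1 * 1)) + 0)
(3) (((- b) * (1 * 1)) + 0)  =[add_zero →]=  ((- b) * (1 * 1))    ⊢ cost 6, within 6

((- b) * (1 * 1))   [cost 6]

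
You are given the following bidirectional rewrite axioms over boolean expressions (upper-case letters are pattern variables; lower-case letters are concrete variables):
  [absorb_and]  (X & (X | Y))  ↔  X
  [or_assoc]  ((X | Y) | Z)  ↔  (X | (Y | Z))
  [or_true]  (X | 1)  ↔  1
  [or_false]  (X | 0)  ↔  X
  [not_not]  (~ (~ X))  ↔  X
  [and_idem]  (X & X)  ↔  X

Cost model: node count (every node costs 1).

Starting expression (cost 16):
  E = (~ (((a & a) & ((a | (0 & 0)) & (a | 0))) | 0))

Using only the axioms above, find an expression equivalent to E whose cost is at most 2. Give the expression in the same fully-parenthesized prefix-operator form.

1. [and_idem →] (0 & 0)  →  0;  E = (~ (((a & a) & ((a | 0) & (a | 0))) | 0))
2. [and_idem →] ((a | 0) & (a | 0))  →  (a | 0);  E = (~ (((a & a) & (a | 0)) | 0))
3. [and_idem →] (a & a)  →  a;  E = (~ ((a & (a | 0)) | 0))
4. [absorb_and →] (a & (a | 0))  →  a;  E = (~ (a | 0))
5. [or_false →] (a | 0)  →  a;  cost 2 ≤ 2, done

(~ a)   [cost 2]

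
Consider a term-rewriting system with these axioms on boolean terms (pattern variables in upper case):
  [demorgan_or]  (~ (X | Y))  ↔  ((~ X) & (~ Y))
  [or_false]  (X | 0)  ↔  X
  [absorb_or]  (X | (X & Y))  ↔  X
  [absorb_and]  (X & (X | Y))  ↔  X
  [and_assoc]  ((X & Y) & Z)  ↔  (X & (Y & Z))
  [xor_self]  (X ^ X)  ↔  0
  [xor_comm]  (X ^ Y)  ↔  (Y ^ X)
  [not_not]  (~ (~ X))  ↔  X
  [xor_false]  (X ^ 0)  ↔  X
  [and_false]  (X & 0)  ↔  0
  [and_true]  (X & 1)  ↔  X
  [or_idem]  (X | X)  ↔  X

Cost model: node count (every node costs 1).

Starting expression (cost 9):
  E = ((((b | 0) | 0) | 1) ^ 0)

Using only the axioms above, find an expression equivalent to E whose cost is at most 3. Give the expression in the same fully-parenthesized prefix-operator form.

(1) ((b | 0) | 0)  =[or_false →]=  (b | 0)    ⊢ (((b | 0) | 1) ^ 0)
(2) (((b | 0) | 1) ^ 0)  =[xor_false →]=  ((b | 0) | 1)
(3) (b | 0)  =[or_false →]=  b    ⊢ cost 3, within 3

(b | 1)   [cost 3]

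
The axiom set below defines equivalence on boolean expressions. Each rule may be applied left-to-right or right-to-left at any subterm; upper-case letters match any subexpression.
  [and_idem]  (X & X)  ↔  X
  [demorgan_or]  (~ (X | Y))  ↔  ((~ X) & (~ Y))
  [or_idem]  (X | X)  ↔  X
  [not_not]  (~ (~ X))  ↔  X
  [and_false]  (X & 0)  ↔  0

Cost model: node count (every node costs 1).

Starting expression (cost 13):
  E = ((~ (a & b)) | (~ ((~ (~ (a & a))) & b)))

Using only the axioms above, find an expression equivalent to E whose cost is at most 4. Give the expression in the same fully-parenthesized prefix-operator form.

step 1: and_idem (→) rewrites (a & a) into a, now ((~ (a & b)) | (~ ((~ (~ a)) & b)))
step 2: not_not (→) rewrites (~ (~ a)) into a, now ((~ (a & b)) | (~ (a & b)))
step 3: or_idem (→) rewrites ((~ (a & b)) | (~ (a & b))) into (~ (a & b)), reaching cost 4 (bound 4)

(~ (a & b))   [cost 4]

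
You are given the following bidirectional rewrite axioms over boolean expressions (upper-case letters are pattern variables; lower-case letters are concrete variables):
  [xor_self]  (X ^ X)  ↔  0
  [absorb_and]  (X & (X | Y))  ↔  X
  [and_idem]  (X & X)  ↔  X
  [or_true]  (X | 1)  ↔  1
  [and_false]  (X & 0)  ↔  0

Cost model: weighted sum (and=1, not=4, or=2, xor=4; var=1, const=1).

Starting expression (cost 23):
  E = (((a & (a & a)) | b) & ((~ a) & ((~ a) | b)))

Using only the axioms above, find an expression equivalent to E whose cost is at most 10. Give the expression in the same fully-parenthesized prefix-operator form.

step 1: absorb_and (→) rewrites ((~ a) & ((~ a) | b)) into (~ a), now (((a & (a & a)) | b) & (~ a))
step 2: and_idem (→) rewrites (a & a) into a, now (((a & a) | b) & (~ a))
step 3: and_idem (→) rewrites (a & a) into a, reaching cost 10 (bound 10)

((a | b) & (~ a))   [cost 10]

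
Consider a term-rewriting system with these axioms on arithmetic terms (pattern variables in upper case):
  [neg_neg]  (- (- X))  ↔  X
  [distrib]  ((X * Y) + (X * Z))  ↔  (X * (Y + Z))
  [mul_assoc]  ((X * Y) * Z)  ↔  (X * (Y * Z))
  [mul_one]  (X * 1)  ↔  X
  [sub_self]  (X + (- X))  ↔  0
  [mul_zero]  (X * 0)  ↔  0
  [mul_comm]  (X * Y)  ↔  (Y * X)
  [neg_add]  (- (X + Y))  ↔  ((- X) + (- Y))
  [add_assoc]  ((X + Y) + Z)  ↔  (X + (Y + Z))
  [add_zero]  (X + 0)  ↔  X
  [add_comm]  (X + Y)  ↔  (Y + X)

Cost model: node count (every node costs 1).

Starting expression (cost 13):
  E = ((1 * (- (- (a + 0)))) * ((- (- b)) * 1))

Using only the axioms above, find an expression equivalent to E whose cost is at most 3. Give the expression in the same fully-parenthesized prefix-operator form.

(b * a)   [cost 3]

step 1: add_zero (→) rewrites (a + 0) into a, now ((1 * (- (- a))) * ((- (- b)) * 1))
step 2: mul_comm (→) rewrites (1 * (- (- a))) into ((- (- a)) * 1), now (((- (- a)) * 1) * ((- (- b)) * 1))
step 3: mul_one (→) rewrites ((- (- a)) * 1) into (- (- a)), now ((- (- a)) * ((- (- b)) * 1))
step 4: mul_one (→) rewrites ((- (- b)) * 1) into (- (- b)), now ((- (- a)) * (- (- b)))
step 5: neg_neg (→) rewrites (- (- b)) into b, now ((- (- a)) * b)
step 6: mul_comm (→) rewrites ((- (- a)) * b) into (b * (- (- a)))
step 7: neg_neg (→) rewrites (- (- a)) into a, reaching cost 3 (bound 3)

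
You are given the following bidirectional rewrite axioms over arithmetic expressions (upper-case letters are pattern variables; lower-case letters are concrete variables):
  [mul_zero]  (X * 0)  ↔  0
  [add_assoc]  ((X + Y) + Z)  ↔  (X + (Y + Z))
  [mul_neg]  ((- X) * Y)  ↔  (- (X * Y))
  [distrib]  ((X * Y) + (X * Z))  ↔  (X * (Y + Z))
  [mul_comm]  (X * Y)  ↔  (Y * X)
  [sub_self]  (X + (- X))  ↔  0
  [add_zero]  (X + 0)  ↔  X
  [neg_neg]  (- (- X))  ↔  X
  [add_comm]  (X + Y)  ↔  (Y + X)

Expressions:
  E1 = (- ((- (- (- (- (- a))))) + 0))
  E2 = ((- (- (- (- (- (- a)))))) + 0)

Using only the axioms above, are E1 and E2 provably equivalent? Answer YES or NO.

1. [add_zero →] ((- (- (- (- (- a))))) + 0)  →  (- (- (- (- (- a)))));  E1 = (- (- (- (- (- (- a))))))
2. [add_zero ←] (- (- (- (- (- (- a))))))  →  ((- (- (- (- (- (- a)))))) + 0);  this is E2

YES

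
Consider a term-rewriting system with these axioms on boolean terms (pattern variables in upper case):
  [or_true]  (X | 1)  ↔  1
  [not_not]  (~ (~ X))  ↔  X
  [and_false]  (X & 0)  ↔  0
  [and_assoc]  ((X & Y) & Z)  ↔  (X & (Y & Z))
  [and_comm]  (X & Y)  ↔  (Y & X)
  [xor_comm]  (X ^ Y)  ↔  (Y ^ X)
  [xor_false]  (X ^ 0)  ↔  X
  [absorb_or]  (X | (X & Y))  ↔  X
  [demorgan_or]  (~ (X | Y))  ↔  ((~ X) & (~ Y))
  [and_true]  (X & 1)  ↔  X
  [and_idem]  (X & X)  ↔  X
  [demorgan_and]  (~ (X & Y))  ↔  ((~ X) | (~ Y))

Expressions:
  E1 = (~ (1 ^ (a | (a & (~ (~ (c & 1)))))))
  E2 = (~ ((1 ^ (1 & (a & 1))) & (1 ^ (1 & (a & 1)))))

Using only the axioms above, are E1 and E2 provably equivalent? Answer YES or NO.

step 1: not_not (→) rewrites (~ (~ (c & 1))) into (c & 1), now (~ (1 ^ (a | (a & (c & 1)))))
step 2: and_true (→) rewrites (c & 1) into c, now (~ (1 ^ (a | (a & c))))
step 3: absorb_or (→) rewrites (a | (a & c)) into a, now (~ (1 ^ a))
step 4: and_true (←) rewrites a into (a & 1), now (~ (1 ^ (a & 1)))
step 5: and_comm (→) rewrites (a & 1) into (1 & a), now (~ (1 ^ (1 & a)))
step 6: and_true (←) rewrites a into (a & 1), now (~ (1 ^ (1 & (a & 1))))
step 7: and_idem (←) rewrites (1 ^ (1 & (a & 1))) into ((1 ^ (1 & (a & 1))) & (1 ^ (1 & (a & 1)))), which is E2

YES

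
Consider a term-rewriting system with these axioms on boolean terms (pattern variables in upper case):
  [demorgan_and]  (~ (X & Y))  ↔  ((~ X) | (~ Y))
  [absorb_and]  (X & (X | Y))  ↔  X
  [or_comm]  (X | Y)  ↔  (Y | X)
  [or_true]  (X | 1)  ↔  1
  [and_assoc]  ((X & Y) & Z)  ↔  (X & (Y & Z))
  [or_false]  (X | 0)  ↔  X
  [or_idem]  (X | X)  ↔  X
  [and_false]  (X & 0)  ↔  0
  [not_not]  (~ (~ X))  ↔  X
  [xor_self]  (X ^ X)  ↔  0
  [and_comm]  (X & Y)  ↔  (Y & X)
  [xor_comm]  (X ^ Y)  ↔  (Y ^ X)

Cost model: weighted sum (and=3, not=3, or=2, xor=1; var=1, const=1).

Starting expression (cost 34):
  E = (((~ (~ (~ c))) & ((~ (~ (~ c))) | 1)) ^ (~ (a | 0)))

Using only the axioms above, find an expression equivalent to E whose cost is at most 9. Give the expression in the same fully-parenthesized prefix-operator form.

((~ c) ^ (~ a))   [cost 9]

(1) ((~ (~ (~ c))) & ((~ (~ (~ c))) | 1))  =[absorb_and →]=  (~ (~ (~ c)))    ⊢ ((~ (~ (~ c))) ^ (~ (a | 0)))
(2) (~ (~ (~ c)))  =[not_not →]=  (~ c)    ⊢ ((~ c) ^ (~ (a | 0)))
(3) (a | 0)  =[or_false →]=  a    ⊢ cost 9, within 9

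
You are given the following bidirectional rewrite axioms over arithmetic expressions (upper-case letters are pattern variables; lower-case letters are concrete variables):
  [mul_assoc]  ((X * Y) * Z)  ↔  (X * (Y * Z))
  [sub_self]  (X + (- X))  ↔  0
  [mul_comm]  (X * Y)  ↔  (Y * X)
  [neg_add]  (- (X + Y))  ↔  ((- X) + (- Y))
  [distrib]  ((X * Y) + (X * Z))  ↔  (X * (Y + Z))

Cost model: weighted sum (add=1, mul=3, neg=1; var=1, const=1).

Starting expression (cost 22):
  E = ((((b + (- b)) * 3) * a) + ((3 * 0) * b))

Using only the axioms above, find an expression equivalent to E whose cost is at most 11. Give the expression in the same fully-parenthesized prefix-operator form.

((3 * 0) * (a + b))   [cost 11]

(1) (b + (- b))  =[sub_self →]=  0    ⊢ (((0 * 3) * a) + ((3 * 0) * b))
(2) (3 * 0)  =[mul_comm →]=  (0 * 3)    ⊢ (((0 * 3) * a) + ((0 * 3) * b))
(3) (0 * 3)  =[mul_comm →]=  (3 * 0)    ⊢ (((3 * 0) * a) + ((0 * 3) * b))
(4) (0 * 3)  =[mul_comm →]=  (3 * 0)    ⊢ (((3 * 0) * a) + ((3 * 0) * b))
(5) (((3 * 0) * a) + ((3 * 0) * b))  =[distrib →]=  ((3 * 0) * (a + b))    ⊢ cost 11, within 11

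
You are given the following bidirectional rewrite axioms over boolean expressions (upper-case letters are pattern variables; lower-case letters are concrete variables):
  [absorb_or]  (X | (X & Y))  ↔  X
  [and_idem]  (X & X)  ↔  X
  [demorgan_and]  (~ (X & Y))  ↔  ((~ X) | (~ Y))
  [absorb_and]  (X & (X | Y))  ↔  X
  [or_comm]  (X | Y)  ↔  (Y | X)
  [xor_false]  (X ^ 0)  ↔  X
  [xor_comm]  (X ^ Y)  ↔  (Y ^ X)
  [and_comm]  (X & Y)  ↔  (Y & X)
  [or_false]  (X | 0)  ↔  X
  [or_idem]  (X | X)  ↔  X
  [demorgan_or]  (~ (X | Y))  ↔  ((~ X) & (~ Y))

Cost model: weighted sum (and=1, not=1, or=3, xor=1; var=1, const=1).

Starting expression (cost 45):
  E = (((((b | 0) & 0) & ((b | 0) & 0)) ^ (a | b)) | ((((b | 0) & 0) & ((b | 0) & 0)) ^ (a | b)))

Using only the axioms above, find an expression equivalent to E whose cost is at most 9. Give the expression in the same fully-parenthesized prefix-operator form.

((b & 0) ^ (a | b))   [cost 9]

1. [or_idem →] (((((b | 0) & 0) & ((b | 0) & 0)) ^ (a | b)) | ((((b | 0) & 0) & ((b | 0) & 0)) ^ (a | b)))  →  ((((b | 0) & 0) & ((b | 0) & 0)) ^ (a | b))
2. [and_idem →] (((b | 0) & 0) & ((b | 0) & 0))  →  ((b | 0) & 0);  E = (((b | 0) & 0) ^ (a | b))
3. [or_false →] (b | 0)  →  b;  cost 9 ≤ 9, done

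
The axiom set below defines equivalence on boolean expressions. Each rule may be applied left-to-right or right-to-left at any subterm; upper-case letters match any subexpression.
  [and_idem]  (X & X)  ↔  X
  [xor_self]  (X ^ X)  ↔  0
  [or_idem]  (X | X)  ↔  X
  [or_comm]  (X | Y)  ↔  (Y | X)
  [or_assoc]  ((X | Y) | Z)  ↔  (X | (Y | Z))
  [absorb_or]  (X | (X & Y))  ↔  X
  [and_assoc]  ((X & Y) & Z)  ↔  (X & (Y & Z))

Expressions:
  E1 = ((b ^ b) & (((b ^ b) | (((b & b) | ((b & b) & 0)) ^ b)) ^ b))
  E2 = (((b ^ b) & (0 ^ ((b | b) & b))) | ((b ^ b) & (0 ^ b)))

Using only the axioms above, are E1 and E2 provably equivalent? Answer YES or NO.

YES

(1) ((b & b) | ((b & b) & 0))  =[absorb_or →]=  (b & b)    ⊢ ((b ^ b) & (((b ^ b) | ((b & b) ^ b)) ^ b))
(2) (b & b)  =[and_idem →]=  b    ⊢ ((b ^ b) & (((b ^ b) | (b ^ b)) ^ b))
(3) ((b ^ b) | (b ^ b))  =[or_idem →]=  (b ^ b)    ⊢ ((b ^ b) & ((b ^ b) ^ b))
(4) (b ^ b)  =[xor_self →]=  0    ⊢ ((b ^ b) & (0 ^ b))
(5) ((b ^ b) & (0 ^ b))  =[or_idem ←]=  (((b ^ b) & (0 ^ b)) | ((b ^ b) & (0 ^ b)))
(6) b  =[and_idem ←]=  (b & b)    ⊢ (((b ^ b) & (0 ^ (b & b))) | ((b ^ b) & (0 ^ b)))
(7) b  =[or_idem ←]=  (b | b)    ⊢ E2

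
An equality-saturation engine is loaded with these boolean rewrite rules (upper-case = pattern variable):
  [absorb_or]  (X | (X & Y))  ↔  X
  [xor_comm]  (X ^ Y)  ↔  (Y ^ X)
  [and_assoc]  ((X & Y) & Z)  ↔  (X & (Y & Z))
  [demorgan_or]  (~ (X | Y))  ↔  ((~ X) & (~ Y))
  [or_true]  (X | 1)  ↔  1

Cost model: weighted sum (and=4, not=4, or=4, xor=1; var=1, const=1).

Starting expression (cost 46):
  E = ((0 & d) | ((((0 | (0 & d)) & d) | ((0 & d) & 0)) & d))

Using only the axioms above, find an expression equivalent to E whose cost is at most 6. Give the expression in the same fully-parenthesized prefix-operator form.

(0 & d)   [cost 6]

(1) (0 | (0 & d))  =[absorb_or →]=  0    ⊢ ((0 & d) | (((0 & d) | ((0 & d) & 0)) & d))
(2) ((0 & d) | ((0 & d) & 0))  =[absorb_or →]=  (0 & d)    ⊢ ((0 & d) | ((0 & d) & d))
(3) ((0 & d) | ((0 & d) & d))  =[absorb_or →]=  (0 & d)    ⊢ cost 6, within 6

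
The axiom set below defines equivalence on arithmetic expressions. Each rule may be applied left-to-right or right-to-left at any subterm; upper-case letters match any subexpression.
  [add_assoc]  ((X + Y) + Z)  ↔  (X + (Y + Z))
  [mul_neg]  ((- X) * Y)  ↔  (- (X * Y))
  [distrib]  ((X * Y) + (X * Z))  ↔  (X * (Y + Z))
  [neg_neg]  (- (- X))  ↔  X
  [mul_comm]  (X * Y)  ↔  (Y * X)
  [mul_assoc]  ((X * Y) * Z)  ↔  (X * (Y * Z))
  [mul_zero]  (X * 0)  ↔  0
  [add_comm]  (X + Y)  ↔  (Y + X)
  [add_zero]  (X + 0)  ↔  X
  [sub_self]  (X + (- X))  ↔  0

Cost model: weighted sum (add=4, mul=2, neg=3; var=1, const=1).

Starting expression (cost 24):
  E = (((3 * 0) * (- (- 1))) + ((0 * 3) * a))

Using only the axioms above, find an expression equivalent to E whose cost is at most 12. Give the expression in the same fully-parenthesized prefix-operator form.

(1) (- (- 1))  =[neg_neg →]=  1    ⊢ (((3 * 0) * 1) + ((0 * 3) * a))
(2) (0 * 3)  =[mul_comm →]=  (3 * 0)    ⊢ (((3 * 0) * 1) + ((3 * 0) * a))
(3) (((3 * 0) * 1) + ((3 * 0) * a))  =[distrib →]=  ((3 * 0) * (1 + a))    ⊢ cost 12, within 12

((3 * 0) * (1 + a))   [cost 12]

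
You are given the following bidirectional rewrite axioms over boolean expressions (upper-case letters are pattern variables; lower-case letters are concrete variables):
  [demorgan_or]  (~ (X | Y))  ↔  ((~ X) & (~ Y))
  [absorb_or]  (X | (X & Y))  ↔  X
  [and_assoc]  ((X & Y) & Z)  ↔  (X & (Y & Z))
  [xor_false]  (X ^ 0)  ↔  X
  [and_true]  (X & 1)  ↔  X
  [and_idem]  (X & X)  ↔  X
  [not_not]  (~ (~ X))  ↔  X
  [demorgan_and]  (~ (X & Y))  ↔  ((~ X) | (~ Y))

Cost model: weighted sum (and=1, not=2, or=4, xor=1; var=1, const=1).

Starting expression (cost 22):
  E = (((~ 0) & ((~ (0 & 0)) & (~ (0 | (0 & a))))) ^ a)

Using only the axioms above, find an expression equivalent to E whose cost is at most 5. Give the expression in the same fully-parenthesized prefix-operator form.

((~ 0) ^ a)   [cost 5]

step 1: absorb_or (→) rewrites (0 | (0 & a)) into 0, now (((~ 0) & ((~ (0 & 0)) & (~ 0))) ^ a)
step 2: and_idem (→) rewrites (0 & 0) into 0, now (((~ 0) & ((~ 0) & (~ 0))) ^ a)
step 3: and_idem (→) rewrites ((~ 0) & (~ 0)) into (~ 0), now (((~ 0) & (~ 0)) ^ a)
step 4: and_idem (→) rewrites ((~ 0) & (~ 0)) into (~ 0), reaching cost 5 (bound 5)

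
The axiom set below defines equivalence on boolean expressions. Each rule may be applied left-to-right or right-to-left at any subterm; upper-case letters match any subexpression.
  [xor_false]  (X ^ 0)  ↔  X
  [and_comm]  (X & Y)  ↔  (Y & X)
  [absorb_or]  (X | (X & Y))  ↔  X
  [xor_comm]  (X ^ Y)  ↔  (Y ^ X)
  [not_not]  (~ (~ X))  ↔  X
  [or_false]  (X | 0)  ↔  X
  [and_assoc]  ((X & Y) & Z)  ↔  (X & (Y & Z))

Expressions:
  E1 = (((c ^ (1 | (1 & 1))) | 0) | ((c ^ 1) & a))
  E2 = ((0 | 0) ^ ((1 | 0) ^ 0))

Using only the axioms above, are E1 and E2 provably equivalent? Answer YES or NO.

Every axiom is a valid identity, so a rewrite proof would force E1 and E2 to agree under every assignment.
At a=0, c=1: E1 = 0 but E2 = 1; they differ, so no derivation exists.

NO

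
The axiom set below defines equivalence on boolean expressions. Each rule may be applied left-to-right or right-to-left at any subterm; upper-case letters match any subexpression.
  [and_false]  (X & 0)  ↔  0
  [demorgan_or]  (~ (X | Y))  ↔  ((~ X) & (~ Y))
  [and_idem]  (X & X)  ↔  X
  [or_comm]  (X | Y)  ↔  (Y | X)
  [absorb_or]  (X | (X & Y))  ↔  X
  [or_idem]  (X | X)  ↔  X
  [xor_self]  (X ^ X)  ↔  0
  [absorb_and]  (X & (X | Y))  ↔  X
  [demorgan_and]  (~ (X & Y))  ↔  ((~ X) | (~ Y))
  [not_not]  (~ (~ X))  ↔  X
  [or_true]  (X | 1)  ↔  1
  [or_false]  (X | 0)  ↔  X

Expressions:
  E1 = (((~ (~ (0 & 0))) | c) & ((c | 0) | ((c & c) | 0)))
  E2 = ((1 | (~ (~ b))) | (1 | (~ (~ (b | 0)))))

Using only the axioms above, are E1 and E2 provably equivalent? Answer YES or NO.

The axioms are sound identities: if E1 ↔* E2 then E1 and E2 evaluate identically under any assignment.
Under b=0, c=0: E1 evaluates to 0, E2 to 1. Distinct ⇒ no rewrite sequence connects them.

NO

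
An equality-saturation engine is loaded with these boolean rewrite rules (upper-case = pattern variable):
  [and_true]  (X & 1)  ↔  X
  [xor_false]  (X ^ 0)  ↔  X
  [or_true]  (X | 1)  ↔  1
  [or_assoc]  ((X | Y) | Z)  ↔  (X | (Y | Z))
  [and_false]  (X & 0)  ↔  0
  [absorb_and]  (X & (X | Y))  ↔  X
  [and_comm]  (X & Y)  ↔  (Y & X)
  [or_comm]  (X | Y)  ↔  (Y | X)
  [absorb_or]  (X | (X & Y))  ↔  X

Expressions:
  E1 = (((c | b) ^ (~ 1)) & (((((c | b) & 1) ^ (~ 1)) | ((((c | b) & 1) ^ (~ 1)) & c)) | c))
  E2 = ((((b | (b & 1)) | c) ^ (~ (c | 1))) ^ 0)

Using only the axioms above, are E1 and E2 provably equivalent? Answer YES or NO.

1. [absorb_or →] ((((c | b) & 1) ^ (~ 1)) | ((((c | b) & 1) ^ (~ 1)) & c))  →  (((c | b) & 1) ^ (~ 1));  E1 = (((c | b) ^ (~ 1)) & ((((c | b) & 1) ^ (~ 1)) | c))
2. [and_true →] ((c | b) & 1)  →  (c | b);  E1 = (((c | b) ^ (~ 1)) & (((c | b) ^ (~ 1)) | c))
3. [absorb_and →] (((c | b) ^ (~ 1)) & (((c | b) ^ (~ 1)) | c))  →  ((c | b) ^ (~ 1))
4. [or_comm →] (c | b)  →  (b | c);  E1 = ((b | c) ^ (~ 1))
5. [absorb_or ←] b  →  (b | (b & 1));  E1 = (((b | (b & 1)) | c) ^ (~ 1))
6. [or_true ←] 1  →  (c | 1);  E1 = (((b | (b & 1)) | c) ^ (~ (c | 1)))
7. [xor_false ←] (((b | (b & 1)) | c) ^ (~ (c | 1)))  →  ((((b | (b & 1)) | c) ^ (~ (c | 1))) ^ 0);  this is E2

YES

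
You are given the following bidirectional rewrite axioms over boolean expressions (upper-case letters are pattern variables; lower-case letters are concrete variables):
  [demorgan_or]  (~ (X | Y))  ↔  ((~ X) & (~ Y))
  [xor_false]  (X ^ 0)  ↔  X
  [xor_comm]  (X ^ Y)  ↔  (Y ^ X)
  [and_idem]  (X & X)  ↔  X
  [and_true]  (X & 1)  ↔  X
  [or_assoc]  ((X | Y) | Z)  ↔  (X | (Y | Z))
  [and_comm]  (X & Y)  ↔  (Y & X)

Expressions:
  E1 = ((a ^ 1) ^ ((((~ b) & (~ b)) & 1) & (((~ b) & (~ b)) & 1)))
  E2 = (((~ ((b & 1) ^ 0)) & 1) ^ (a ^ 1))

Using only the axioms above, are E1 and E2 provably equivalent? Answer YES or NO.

step 1: and_idem (→) rewrites ((((~ b) & (~ b)) & 1) & (((~ b) & (~ b)) & 1)) into (((~ b) & (~ b)) & 1), now ((a ^ 1) ^ (((~ b) & (~ b)) & 1))
step 2: and_idem (→) rewrites ((~ b) & (~ b)) into (~ b), now ((a ^ 1) ^ ((~ b) & 1))
step 3: xor_comm (→) rewrites ((a ^ 1) ^ ((~ b) & 1)) into (((~ b) & 1) ^ (a ^ 1))
step 4: xor_false (←) rewrites b into (b ^ 0), now (((~ (b ^ 0)) & 1) ^ (a ^ 1))
step 5: and_true (←) rewrites b into (b & 1), which is E2

YES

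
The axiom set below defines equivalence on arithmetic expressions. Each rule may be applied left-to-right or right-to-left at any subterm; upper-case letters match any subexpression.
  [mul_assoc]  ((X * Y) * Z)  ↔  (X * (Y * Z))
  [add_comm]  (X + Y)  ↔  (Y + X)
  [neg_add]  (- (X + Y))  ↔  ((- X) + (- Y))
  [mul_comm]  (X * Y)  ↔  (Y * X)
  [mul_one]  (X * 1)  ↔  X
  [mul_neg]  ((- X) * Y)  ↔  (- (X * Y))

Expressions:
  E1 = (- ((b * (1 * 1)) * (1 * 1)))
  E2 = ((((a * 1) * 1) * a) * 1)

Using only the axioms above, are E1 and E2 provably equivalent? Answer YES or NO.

NO

Every axiom is a valid identity, so a rewrite proof would force E1 and E2 to agree under every assignment.
At a=0, b=1: E1 = -1 but E2 = 0; they differ, so no derivation exists.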